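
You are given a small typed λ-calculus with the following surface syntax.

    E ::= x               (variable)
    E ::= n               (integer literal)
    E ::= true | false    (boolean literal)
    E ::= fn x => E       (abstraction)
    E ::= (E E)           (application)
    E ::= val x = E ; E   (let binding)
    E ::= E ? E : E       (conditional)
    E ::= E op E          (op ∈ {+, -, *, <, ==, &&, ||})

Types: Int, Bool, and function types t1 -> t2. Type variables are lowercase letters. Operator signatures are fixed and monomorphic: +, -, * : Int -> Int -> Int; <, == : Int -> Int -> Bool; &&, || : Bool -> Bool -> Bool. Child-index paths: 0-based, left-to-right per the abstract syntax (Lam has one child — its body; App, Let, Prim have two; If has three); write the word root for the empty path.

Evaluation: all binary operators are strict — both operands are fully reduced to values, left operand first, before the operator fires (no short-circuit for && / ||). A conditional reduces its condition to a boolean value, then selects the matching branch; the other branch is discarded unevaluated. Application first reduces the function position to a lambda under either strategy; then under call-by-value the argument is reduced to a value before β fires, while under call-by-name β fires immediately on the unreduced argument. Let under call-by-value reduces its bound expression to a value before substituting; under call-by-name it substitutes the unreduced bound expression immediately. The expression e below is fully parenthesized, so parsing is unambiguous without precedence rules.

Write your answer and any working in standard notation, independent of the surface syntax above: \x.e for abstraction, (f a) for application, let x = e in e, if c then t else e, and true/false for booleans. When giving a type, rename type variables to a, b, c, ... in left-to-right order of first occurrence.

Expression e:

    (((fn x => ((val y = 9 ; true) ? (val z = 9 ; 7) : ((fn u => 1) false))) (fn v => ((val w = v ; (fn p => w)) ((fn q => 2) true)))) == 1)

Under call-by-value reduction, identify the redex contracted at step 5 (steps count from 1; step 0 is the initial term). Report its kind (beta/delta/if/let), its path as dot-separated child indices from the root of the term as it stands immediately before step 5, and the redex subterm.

Trace:
step 0: (((\x.(if (let y = 9 in true) then (let z = 9 in 7) else ((\u.1) false))) (\v.((let w = v in (\p.w)) ((\q.2) true)))) == 1)
step 1: [beta@0] ((if (let y = 9 in true) then (let z = 9 in 7) else ((\u.1) false)) == 1)
step 2: [let@0.0] ((if true then (let z = 9 in 7) else ((\u.1) false)) == 1)
step 3: [if@0] ((let z = 9 in 7) == 1)
step 4: [let@0] (7 == 1)
step 5: [delta@root] false

Answer: delta at root : (7 == 1)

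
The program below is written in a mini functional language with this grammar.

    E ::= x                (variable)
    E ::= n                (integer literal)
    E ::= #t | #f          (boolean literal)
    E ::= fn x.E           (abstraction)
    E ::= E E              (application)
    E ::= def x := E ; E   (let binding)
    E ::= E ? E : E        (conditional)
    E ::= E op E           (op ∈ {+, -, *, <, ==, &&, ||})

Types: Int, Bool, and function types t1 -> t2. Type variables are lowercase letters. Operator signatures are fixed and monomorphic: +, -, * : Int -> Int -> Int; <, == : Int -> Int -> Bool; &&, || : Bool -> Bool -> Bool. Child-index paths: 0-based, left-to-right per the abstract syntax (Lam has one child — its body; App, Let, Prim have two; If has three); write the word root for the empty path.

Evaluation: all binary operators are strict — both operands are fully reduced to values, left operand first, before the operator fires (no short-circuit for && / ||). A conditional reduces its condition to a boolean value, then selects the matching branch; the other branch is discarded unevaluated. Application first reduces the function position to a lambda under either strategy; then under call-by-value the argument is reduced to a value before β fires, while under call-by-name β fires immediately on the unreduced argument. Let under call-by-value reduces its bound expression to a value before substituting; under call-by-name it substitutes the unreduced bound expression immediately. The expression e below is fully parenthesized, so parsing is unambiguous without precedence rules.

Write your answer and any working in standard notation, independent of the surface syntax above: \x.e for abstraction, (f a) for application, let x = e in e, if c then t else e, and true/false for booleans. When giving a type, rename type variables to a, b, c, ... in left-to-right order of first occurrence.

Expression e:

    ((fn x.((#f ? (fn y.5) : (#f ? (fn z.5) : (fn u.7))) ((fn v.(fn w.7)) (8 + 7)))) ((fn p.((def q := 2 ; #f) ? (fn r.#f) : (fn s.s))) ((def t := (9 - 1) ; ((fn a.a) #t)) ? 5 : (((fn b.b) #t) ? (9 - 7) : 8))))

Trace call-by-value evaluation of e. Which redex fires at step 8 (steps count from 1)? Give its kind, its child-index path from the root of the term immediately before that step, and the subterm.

Answer: beta at root : ((\x.((if false then (\y.5) else (if false then (\z.5) else (\u.7))) ((\v.(\w.7)) (8 + 7)))) (\s.s))

Working:
step 0: ((\x.((if false then (\y.5) else (if false then (\z.5) else (\u.7))) ((\v.(\w.7)) (8 + 7)))) ((\p.(if (let q = 2 in false) then (\r.false) else (\s.s))) (if (let t = (9 - 1) in ((\a.a) true)) then 5 else (if ((\b.b) true) then (9 - 7) else 8))))
step 1: [delta@1.1.0.0] ((\x.((if false then (\y.5) else (if false then (\z.5) else (\u.7))) ((\v.(\w.7)) (8 + 7)))) ((\p.(if (let q = 2 in false) then (\r.false) else (\s.s))) (if (let t = 8 in ((\a.a) true)) then 5 else (if ((\b.b) true) then (9 - 7) else 8))))
step 2: [let@1.1.0] ((\x.((if false then (\y.5) else (if false then (\z.5) else (\u.7))) ((\v.(\w.7)) (8 + 7)))) ((\p.(if (let q = 2 in false) then (\r.false) else (\s.s))) (if ((\a.a) true) then 5 else (if ((\b.b) true) then (9 - 7) else 8))))
step 3: [beta@1.1.0] ((\x.((if false then (\y.5) else (if false then (\z.5) else (\u.7))) ((\v.(\w.7)) (8 + 7)))) ((\p.(if (let q = 2 in false) then (\r.false) else (\s.s))) (if true then 5 else (if ((\b.b) true) then (9 - 7) else 8))))
step 4: [if@1.1] ((\x.((if false then (\y.5) else (if false then (\z.5) else (\u.7))) ((\v.(\w.7)) (8 + 7)))) ((\p.(if (let q = 2 in false) then (\r.false) else (\s.s))) 5))
step 5: [beta@1] ((\x.((if false then (\y.5) else (if false then (\z.5) else (\u.7))) ((\v.(\w.7)) (8 + 7)))) (if (let q = 2 in false) then (\r.false) else (\s.s)))
step 6: [let@1.0] ((\x.((if false then (\y.5) else (if false then (\z.5) else (\u.7))) ((\v.(\w.7)) (8 + 7)))) (if false then (\r.false) else (\s.s)))
step 7: [if@1] ((\x.((if false then (\y.5) else (if false then (\z.5) else (\u.7))) ((\v.(\w.7)) (8 + 7)))) (\s.s))
step 8: [beta@root] ((if false then (\y.5) else (if false then (\z.5) else (\u.7))) ((\v.(\w.7)) (8 + 7)))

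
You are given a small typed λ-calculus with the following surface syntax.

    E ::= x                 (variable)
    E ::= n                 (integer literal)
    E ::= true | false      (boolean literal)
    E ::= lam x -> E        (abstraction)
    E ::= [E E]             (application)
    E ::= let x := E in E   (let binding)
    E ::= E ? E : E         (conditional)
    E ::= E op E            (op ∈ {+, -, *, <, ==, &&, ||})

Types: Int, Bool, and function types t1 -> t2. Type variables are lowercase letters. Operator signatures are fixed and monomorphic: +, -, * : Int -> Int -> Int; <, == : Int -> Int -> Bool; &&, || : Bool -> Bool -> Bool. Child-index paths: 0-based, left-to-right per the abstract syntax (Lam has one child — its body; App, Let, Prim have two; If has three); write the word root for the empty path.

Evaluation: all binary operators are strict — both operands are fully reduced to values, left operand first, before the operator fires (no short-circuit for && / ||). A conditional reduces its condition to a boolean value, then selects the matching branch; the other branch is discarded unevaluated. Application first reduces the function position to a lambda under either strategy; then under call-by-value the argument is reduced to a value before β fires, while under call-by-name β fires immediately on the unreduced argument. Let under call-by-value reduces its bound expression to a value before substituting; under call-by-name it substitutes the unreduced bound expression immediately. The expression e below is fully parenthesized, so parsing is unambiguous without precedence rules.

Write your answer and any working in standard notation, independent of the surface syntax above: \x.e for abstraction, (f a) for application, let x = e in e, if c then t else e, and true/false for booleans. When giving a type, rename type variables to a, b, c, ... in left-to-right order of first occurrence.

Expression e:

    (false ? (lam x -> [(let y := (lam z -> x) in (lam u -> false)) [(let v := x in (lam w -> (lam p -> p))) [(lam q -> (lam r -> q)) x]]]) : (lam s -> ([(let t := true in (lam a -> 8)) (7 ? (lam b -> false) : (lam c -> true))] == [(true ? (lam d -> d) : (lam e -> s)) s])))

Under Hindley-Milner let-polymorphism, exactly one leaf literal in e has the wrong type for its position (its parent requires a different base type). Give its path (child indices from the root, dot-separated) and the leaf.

Answer: 2.0.0.1.0 : 7

Trace:
  unify Bool ~ Bool
x : a
\z._ : b -> a
let y : forall. b -> a
\u._ : c -> Bool
x : a
let v : a
p : e
\p._ : e -> e
\w._ : d -> e -> e
q : f
\r._ : g -> f
\q._ : f -> g -> f
x : a
  unify f -> g -> f ~ a -> h
  unify f ~ a
  unify g -> a ~ h
_ _ : g -> a
  unify d -> e -> e ~ (g -> a) -> i
  unify d ~ g -> a
  unify e -> e ~ i
_ _ : e -> e
  unify c -> Bool ~ (e -> e) -> j
  unify c ~ e -> e
  unify Bool ~ j
_ _ : Bool
\x._ : a -> Bool
let t : Bool
\a._ : l -> Int
  unify Int ~ Bool
  FAIL: mismatch Int ~ Bool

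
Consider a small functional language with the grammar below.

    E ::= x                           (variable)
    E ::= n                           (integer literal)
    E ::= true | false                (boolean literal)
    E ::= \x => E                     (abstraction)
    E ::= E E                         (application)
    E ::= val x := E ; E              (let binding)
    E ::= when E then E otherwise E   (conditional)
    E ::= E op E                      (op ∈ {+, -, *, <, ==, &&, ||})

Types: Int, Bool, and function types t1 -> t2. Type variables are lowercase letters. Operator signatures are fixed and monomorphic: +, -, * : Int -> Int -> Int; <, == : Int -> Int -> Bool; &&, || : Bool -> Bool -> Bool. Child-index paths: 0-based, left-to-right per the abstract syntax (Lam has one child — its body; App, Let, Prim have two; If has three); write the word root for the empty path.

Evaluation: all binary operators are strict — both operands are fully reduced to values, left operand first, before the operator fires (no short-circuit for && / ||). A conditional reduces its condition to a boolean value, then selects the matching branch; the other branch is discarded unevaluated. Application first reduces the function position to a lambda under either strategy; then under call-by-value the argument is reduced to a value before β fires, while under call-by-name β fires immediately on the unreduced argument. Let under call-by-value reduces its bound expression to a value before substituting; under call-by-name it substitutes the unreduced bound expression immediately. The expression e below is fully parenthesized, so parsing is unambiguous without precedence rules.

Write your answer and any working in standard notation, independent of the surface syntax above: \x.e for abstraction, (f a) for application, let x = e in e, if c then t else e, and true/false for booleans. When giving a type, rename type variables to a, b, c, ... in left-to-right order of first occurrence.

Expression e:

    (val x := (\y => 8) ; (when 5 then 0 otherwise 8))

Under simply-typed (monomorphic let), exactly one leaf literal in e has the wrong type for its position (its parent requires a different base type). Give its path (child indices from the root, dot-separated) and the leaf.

Working:
\y._ : a -> Int
let x : a -> Int
  unify Int ~ Bool
  FAIL: mismatch Int ~ Bool

Answer: 1.0 : 5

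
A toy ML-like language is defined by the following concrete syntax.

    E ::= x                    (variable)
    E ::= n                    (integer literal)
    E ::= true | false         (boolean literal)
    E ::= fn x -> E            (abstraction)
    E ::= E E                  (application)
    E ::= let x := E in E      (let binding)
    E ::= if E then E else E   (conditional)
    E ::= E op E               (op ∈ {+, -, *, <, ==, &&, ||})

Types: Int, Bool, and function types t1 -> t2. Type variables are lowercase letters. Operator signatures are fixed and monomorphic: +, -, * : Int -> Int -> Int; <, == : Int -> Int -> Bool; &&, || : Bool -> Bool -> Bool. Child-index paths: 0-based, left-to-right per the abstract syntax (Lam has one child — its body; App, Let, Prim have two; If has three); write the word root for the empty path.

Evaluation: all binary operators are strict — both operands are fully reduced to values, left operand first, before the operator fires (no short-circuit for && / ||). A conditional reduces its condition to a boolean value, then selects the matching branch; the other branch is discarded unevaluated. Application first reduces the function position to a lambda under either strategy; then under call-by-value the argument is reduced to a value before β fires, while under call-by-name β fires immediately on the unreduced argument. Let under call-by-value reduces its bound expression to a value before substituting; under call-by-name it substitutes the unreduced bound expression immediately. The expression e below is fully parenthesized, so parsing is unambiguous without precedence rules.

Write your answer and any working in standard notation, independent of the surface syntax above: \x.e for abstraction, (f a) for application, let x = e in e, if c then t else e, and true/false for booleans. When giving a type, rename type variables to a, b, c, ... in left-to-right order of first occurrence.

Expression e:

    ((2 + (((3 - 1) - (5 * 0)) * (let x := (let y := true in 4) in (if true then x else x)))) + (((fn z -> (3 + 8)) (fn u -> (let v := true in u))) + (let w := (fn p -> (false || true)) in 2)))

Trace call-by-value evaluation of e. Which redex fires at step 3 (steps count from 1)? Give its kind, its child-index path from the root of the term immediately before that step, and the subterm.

Answer: delta at 0.1.0 : (2 - 0)

Derivation:
step 0: ((2 + (((3 - 1) - (5 * 0)) * (let x = (let y = true in 4) in (if true then x else x)))) + (((\z.(3 + 8)) (\u.(let v = true in u))) + (let w = (\p.(false || true)) in 2)))
step 1: [delta@0.1.0.0] ((2 + ((2 - (5 * 0)) * (let x = (let y = true in 4) in (if true then x else x)))) + (((\z.(3 + 8)) (\u.(let v = true in u))) + (let w = (\p.(false || true)) in 2)))
step 2: [delta@0.1.0.1] ((2 + ((2 - 0) * (let x = (let y = true in 4) in (if true then x else x)))) + (((\z.(3 + 8)) (\u.(let v = true in u))) + (let w = (\p.(false || true)) in 2)))
step 3: [delta@0.1.0] ((2 + (2 * (let x = (let y = true in 4) in (if true then x else x)))) + (((\z.(3 + 8)) (\u.(let v = true in u))) + (let w = (\p.(false || true)) in 2)))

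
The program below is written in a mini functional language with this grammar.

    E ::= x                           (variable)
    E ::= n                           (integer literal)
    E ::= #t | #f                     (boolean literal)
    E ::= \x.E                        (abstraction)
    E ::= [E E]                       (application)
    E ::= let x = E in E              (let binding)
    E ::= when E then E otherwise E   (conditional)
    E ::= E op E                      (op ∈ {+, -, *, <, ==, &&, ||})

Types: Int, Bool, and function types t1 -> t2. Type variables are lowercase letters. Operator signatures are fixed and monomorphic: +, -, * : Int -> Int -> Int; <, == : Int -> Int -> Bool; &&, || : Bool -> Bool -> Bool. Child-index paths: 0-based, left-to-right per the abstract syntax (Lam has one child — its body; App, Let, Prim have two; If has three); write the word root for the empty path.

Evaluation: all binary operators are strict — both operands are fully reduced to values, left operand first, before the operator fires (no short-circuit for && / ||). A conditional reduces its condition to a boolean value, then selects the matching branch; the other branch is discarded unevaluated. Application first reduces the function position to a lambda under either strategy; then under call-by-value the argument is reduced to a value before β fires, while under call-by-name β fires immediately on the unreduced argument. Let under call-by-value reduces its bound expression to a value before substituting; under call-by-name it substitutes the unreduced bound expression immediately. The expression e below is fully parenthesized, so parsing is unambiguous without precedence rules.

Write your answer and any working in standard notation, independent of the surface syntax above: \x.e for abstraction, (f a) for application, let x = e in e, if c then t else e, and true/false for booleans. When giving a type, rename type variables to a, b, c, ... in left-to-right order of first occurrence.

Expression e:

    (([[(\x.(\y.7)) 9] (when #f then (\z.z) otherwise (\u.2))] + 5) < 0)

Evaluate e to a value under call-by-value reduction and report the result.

Answer: false

Derivation:
step 0: (((((\x.(\y.7)) 9) (if false then (\z.z) else (\u.2))) + 5) < 0)
step 1: [beta@0.0.0] ((((\y.7) (if false then (\z.z) else (\u.2))) + 5) < 0)
step 2: [if@0.0.1] ((((\y.7) (\u.2)) + 5) < 0)
step 3: [beta@0.0] ((7 + 5) < 0)
step 4: [delta@0] (12 < 0)
step 5: [delta@root] false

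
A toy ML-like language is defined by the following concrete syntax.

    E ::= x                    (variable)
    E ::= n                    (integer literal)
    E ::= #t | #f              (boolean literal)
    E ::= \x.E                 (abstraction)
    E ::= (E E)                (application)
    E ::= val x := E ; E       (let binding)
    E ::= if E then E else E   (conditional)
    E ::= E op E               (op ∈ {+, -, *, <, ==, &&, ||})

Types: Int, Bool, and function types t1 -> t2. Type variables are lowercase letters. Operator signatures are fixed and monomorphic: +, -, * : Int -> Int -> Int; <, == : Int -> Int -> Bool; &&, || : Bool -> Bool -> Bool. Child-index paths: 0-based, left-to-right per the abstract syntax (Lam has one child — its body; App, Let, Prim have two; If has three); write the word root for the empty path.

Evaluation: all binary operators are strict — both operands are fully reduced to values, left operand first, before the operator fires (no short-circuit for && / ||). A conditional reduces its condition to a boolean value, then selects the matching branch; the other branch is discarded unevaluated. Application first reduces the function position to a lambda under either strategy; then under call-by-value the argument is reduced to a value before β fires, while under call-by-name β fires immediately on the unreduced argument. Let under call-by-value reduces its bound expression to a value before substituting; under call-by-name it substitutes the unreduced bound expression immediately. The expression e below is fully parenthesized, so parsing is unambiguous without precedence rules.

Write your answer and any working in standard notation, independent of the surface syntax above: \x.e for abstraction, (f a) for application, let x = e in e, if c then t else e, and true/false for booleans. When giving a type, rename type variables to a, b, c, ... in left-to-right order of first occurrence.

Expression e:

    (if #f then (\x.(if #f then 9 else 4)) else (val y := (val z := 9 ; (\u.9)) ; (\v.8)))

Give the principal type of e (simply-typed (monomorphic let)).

Answer: a -> Int

Trace:
  unify Bool ~ Bool
  unify Bool ~ Bool
  unify Int ~ Int
\x._ : a -> Int
let z : Int
\u._ : b -> Int
let y : b -> Int
\v._ : c -> Int
  unify a -> Int ~ c -> Int
  unify a ~ c
  unify Int ~ Int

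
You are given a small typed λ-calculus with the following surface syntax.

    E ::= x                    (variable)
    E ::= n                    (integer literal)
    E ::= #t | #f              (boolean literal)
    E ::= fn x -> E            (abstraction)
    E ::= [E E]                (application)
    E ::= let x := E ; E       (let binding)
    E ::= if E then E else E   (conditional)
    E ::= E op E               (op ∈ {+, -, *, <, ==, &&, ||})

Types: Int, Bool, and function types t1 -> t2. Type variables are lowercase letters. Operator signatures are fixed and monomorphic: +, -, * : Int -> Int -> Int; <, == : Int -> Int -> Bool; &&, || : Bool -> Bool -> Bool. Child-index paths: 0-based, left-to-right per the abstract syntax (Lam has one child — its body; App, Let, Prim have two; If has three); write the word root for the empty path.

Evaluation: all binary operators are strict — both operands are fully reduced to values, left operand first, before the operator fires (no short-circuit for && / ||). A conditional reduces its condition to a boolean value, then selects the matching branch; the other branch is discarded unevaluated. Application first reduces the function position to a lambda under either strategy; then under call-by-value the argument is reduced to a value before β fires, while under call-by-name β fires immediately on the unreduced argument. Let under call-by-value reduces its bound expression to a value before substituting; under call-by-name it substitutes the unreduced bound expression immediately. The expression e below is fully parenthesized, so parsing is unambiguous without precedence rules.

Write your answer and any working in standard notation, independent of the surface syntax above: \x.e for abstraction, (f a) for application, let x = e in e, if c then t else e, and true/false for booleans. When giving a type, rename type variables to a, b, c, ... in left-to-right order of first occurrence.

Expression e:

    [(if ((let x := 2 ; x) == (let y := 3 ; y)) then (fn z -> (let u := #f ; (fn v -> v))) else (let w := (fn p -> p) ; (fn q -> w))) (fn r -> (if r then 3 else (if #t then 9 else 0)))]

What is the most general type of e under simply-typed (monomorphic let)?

Derivation:
let x : Int
x : Int
  unify Int ~ Int
let y : Int
y : Int
  unify Int ~ Int
  unify Bool ~ Bool
let u : Bool
v : b
\v._ : b -> b
\z._ : a -> b -> b
p : c
\p._ : c -> c
let w : c -> c
w : c -> c
\q._ : d -> c -> c
  unify a -> b -> b ~ d -> c -> c
  unify a ~ d
  unify b -> b ~ c -> c
  unify b ~ c
  unify c ~ c
r : e
  unify e ~ Bool
  unify Bool ~ Bool
  unify Int ~ Int
  unify Int ~ Int
\r._ : Bool -> Int
  unify d -> c -> c ~ (Bool -> Int) -> f
  unify d ~ Bool -> Int
  unify c -> c ~ f
_ _ : c -> c

Answer: a -> a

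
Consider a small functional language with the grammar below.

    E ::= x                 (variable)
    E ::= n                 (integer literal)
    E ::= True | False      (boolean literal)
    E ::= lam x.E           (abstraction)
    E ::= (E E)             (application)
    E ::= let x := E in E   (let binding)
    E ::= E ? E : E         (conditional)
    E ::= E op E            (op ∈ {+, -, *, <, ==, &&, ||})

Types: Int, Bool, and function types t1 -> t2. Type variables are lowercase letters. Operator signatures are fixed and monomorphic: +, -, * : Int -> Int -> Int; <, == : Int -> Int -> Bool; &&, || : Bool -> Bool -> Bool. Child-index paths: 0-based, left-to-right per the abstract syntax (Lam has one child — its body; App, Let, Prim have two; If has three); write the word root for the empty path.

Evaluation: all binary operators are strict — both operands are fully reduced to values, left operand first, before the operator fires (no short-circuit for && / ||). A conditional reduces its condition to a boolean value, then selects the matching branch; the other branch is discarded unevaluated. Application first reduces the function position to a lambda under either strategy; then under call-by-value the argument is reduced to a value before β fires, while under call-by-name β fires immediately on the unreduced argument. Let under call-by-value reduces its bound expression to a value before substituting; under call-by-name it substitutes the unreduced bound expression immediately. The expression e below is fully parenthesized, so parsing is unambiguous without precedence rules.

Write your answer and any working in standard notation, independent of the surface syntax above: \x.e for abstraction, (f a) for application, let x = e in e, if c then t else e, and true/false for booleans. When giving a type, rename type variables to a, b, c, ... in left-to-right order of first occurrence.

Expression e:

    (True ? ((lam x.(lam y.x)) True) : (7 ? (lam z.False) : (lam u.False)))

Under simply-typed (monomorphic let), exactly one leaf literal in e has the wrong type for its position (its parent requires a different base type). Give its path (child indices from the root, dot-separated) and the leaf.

Working:
  unify Bool ~ Bool
x : a
\y._ : b -> a
\x._ : a -> b -> a
  unify a -> b -> a ~ Bool -> c
  unify a ~ Bool
  unify b -> Bool ~ c
_ _ : b -> Bool
  unify Int ~ Bool
  FAIL: mismatch Int ~ Bool

Answer: 2.0 : 7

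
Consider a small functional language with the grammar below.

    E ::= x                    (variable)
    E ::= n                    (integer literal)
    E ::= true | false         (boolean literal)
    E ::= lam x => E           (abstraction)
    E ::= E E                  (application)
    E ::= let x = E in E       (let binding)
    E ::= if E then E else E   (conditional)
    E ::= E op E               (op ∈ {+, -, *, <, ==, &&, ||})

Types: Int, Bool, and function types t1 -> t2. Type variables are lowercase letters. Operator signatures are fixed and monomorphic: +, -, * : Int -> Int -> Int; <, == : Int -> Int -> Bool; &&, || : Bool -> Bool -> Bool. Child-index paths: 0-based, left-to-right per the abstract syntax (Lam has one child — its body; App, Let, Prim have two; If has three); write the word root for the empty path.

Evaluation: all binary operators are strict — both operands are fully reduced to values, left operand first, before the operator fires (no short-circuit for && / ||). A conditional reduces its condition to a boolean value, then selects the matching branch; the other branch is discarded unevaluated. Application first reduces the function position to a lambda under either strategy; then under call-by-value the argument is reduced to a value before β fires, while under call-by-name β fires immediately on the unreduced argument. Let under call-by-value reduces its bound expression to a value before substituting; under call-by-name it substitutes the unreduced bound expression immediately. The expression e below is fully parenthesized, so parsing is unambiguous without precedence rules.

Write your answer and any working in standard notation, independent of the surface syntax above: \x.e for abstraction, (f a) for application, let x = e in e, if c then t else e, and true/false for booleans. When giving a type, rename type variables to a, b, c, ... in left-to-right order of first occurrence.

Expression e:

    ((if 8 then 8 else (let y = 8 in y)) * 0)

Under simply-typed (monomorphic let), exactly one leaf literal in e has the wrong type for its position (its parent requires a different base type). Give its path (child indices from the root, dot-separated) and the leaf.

Answer: 0.0 : 8

Working:
  unify Int ~ Bool
  FAIL: mismatch Int ~ Bool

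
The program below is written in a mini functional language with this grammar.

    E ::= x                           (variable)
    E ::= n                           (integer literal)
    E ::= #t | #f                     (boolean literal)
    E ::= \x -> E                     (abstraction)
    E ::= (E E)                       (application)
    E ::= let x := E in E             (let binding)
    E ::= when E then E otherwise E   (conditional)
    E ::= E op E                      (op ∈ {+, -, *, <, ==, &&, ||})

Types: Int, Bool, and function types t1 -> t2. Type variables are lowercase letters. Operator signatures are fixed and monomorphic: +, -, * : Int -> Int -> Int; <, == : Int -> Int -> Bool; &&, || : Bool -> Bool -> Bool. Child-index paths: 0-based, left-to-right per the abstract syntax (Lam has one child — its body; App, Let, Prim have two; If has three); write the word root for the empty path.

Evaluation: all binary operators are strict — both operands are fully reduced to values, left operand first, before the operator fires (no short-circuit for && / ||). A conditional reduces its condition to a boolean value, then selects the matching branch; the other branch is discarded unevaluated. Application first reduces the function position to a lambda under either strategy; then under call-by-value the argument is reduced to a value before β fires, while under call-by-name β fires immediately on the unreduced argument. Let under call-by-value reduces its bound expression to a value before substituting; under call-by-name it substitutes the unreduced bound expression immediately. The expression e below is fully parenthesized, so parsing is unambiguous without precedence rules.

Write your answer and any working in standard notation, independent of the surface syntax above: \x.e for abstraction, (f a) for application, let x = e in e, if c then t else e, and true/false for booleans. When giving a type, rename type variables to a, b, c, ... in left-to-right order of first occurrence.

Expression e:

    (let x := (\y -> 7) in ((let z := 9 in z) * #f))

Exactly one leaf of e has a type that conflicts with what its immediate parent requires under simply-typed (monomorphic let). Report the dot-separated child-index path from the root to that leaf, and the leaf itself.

Answer: 1.1 : false

Working:
\y._ : a -> Int
let x : a -> Int
let z : Int
z : Int
  unify Int ~ Int
  unify Bool ~ Int
  FAIL: mismatch Bool ~ Int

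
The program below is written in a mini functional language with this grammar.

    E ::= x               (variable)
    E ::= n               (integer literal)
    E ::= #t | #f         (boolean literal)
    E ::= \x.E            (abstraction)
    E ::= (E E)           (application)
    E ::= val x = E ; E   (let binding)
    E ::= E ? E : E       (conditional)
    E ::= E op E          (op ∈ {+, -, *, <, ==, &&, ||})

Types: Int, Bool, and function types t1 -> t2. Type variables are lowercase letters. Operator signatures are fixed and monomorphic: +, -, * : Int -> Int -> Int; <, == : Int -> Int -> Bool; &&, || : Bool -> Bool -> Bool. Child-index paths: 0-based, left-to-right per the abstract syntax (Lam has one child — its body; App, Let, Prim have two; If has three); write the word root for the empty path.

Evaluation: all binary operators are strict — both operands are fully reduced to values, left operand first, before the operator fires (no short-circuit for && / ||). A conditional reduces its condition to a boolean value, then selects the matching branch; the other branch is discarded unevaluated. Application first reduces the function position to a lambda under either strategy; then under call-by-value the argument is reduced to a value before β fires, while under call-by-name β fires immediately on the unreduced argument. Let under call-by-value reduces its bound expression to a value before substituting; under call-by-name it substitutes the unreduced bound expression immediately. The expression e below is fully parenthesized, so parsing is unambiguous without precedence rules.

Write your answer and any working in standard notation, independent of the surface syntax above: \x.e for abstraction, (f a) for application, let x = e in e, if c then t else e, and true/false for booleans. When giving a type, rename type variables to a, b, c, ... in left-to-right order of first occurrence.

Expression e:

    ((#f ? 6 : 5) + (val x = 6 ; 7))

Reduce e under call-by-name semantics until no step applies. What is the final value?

Answer: 12

Trace:
step 0: ((if false then 6 else 5) + (let x = 6 in 7))
step 1: [if@0] (5 + (let x = 6 in 7))
step 2: [let@1] (5 + 7)
step 3: [delta@root] 12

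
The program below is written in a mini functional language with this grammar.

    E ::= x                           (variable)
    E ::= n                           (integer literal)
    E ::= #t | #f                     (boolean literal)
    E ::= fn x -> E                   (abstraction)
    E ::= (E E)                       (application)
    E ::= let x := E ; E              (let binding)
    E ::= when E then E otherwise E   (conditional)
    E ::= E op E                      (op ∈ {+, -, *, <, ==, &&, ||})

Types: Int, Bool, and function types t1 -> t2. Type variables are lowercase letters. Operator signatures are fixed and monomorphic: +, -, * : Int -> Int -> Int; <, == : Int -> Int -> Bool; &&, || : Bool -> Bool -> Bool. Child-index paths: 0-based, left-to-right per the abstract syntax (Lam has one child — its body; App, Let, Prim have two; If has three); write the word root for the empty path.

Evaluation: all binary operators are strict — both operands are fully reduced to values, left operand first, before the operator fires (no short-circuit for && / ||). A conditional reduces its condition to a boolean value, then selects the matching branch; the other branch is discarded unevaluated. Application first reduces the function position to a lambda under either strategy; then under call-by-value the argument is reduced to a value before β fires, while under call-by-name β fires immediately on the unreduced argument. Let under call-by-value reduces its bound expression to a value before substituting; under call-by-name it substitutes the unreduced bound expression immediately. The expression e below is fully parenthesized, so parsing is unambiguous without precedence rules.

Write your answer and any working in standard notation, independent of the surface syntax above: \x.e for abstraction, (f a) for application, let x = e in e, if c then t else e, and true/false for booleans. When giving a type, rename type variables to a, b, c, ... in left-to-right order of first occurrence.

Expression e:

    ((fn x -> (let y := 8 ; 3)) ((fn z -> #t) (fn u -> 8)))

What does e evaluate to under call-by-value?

Answer: 3

Derivation:
step 0: ((\x.(let y = 8 in 3)) ((\z.true) (\u.8)))
step 1: [beta@1] ((\x.(let y = 8 in 3)) true)
step 2: [beta@root] (let y = 8 in 3)
step 3: [let@root] 3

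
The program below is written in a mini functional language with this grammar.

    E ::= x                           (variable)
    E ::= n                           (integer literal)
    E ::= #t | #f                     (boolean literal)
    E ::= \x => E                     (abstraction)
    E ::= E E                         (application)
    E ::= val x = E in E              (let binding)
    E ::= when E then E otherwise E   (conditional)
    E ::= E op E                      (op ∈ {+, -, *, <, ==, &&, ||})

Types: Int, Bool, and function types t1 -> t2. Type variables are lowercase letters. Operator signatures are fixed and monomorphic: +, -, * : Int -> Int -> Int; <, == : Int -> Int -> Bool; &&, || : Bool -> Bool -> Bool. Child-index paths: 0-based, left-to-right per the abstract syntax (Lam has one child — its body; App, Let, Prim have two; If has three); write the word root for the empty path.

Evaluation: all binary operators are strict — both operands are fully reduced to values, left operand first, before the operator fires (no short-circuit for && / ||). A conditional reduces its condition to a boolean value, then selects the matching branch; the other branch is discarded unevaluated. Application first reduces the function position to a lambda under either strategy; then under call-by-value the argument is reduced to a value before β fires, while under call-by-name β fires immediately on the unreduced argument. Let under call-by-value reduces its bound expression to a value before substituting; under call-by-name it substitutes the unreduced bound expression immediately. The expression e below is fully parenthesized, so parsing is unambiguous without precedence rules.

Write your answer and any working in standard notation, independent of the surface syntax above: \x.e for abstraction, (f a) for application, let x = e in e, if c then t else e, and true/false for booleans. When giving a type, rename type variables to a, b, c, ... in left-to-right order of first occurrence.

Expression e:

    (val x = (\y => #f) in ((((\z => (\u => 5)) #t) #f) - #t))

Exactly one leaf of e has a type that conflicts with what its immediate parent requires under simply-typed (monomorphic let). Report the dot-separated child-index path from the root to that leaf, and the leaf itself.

Derivation:
\y._ : a -> Bool
let x : a -> Bool
\u._ : c -> Int
\z._ : b -> c -> Int
  unify b -> c -> Int ~ Bool -> d
  unify b ~ Bool
  unify c -> Int ~ d
_ _ : c -> Int
  unify c -> Int ~ Bool -> e
  unify c ~ Bool
  unify Int ~ e
_ _ : Int
  unify Int ~ Int
  unify Bool ~ Int
  FAIL: mismatch Bool ~ Int

Answer: 1.1 : true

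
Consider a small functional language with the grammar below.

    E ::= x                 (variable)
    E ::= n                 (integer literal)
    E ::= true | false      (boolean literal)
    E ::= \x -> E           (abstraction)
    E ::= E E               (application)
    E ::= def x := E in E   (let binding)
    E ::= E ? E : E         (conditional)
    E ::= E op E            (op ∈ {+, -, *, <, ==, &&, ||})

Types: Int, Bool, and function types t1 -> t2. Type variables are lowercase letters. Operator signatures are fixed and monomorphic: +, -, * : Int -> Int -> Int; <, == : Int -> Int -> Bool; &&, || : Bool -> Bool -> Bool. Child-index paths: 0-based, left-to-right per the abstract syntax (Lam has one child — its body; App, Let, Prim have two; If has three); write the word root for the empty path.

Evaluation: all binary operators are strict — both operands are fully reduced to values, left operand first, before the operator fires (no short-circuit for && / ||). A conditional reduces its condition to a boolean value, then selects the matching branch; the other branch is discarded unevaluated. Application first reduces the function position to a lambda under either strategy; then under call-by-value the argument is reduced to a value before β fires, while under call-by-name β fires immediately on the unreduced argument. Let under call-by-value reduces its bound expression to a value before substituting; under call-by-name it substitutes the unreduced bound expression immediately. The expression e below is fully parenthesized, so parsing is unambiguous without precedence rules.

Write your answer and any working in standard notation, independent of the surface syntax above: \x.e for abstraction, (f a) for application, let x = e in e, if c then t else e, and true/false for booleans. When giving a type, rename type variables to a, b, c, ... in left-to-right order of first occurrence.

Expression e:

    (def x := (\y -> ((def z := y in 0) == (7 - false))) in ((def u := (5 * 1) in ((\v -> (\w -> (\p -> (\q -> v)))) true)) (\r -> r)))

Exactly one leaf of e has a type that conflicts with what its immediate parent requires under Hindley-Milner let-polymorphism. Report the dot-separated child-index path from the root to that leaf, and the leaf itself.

Trace:
y : a
let z : a
  unify Int ~ Int
  unify Int ~ Int
  unify Bool ~ Int
  FAIL: mismatch Bool ~ Int

Answer: 0.0.1.1 : false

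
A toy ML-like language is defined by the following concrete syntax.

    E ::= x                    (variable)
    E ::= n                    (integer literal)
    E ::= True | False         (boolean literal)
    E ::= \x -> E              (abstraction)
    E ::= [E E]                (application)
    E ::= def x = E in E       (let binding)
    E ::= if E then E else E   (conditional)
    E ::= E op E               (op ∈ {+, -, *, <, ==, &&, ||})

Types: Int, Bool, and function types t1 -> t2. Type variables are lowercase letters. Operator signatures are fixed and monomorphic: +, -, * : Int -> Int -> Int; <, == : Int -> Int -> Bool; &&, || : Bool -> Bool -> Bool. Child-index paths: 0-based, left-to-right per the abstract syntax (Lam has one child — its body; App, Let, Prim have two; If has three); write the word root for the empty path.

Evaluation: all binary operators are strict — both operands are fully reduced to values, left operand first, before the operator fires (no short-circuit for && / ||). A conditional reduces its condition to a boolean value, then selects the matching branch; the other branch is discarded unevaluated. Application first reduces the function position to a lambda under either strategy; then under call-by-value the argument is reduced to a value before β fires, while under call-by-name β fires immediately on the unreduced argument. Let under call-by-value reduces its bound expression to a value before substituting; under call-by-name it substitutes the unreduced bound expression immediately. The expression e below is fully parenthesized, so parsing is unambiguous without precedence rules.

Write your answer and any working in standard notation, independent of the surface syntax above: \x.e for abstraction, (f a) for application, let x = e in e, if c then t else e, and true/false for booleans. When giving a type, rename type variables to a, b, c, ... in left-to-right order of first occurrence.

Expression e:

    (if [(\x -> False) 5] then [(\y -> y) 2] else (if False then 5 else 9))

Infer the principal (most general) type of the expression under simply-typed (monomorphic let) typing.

Answer: Int

Derivation:
\x._ : a -> Bool
  unify a -> Bool ~ Int -> b
  unify a ~ Int
  unify Bool ~ b
_ _ : Bool
  unify Bool ~ Bool
y : c
\y._ : c -> c
  unify c -> c ~ Int -> d
  unify c ~ Int
  unify Int ~ d
_ _ : Int
  unify Bool ~ Bool
  unify Int ~ Int
  unify Int ~ Int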